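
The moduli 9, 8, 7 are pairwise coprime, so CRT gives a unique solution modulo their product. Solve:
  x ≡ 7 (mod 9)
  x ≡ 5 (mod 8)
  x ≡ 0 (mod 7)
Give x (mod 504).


Moduli 9, 8, 7 are pairwise coprime; by CRT there is a unique solution modulo M = 9 · 8 · 7 = 504.
Solve pairwise, accumulating the modulus:
  Start with x ≡ 7 (mod 9).
  Combine with x ≡ 5 (mod 8): since gcd(9, 8) = 1, we get a unique residue mod 72.
    Write x = 7 + 9·t and substitute into x ≡ 5 (mod 8): 9·t ≡ 5 − 7 = -2 (mod 8).
    Reduce coefficients mod 8: 1·t ≡ 6 (mod 8).
    So t ≡ 6 (mod 8).
    Then x = 7 + 9·6 = 61, valid modulo lcm(9, 8) = 72: x ≡ 61 (mod 72).
  Combine with x ≡ 0 (mod 7): since gcd(72, 7) = 1, we get a unique residue mod 504.
    Write x = 61 + 72·t and substitute into x ≡ 0 (mod 7): 72·t ≡ 0 − 61 = -61 (mod 7).
    Reduce coefficients mod 7: 2·t ≡ 2 (mod 7).
    The inverse of 2 mod 7 is 4 (since 2·4 = 8 = 1·7 + 1), so t ≡ 4·2 = 8 ≡ 1 (mod 7).
    Then x = 61 + 72·1 = 133, valid modulo lcm(72, 7) = 504: x ≡ 133 (mod 504).
Verify: 133 mod 9 = 7 ✓, 133 mod 8 = 5 ✓, 133 mod 7 = 0 ✓.

x ≡ 133 (mod 504).


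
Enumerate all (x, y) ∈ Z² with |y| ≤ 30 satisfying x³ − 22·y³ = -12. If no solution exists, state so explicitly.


The equation is x³ - 22y³ = -12. For fixed y, x³ = 22·y³ − 12, so a solution requires the RHS to be a perfect cube.
Strategy: iterate y from -30 to 30, compute RHS = 22·y³ − 12, and check whether it is a (positive or negative) perfect cube.
Check small values of y:
  y = 0: RHS = -12 is not a perfect cube.
  y = 1: RHS = 10 is not a perfect cube.
  y = -1: RHS = -34 is not a perfect cube.
  y = 2: RHS = 164 is not a perfect cube.
  y = -2: RHS = -188 is not a perfect cube.
  y = 3: RHS = 582 is not a perfect cube.
  y = -3: RHS = -606 is not a perfect cube.
Continuing the search up to |y| = 30 finds no solutions either.
No (x, y) in the scanned range satisfies the equation.

No integer solutions with |y| ≤ 30.


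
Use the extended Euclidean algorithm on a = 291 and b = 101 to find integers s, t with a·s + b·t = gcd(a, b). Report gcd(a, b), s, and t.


Euclidean algorithm on (291, 101) — divide until remainder is 0:
  291 = 2 · 101 + 89
  101 = 1 · 89 + 12
  89 = 7 · 12 + 5
  12 = 2 · 5 + 2
  5 = 2 · 2 + 1
  2 = 2 · 1 + 0
gcd(291, 101) = 1.
Track Bezout coefficients alongside the remainders: start with r₀ = 291 = a·1 + b·0 (s = 1, t = 0) and r₁ = 101 = a·0 + b·1 (s = 0, t = 1); each new remainder r_{k+1} = r_{k-1} − q_k·r_k inherits s_{k+1} = s_{k-1} − q_k·s_k, t_{k+1} = t_{k-1} − q_k·t_k, so r_k = a·s_k + b·t_k at every step:
  q = 2: r = 89, s = 1 − 2·0 = 1, t = 0 − 2·1 = -2  (check: 291·1 + 101·(-2) = 89)
  q = 1: r = 12, s = 0 − 1·1 = -1, t = 1 − 1·(-2) = 3  (check: 291·(-1) + 101·3 = 12)
  q = 7: r = 5, s = 1 − 7·(-1) = 8, t = -2 − 7·3 = -23  (check: 291·8 + 101·(-23) = 5)
  q = 2: r = 2, s = -1 − 2·8 = -17, t = 3 − 2·(-23) = 49  (check: 291·(-17) + 101·49 = 2)
  q = 2: r = 1, s = 8 − 2·(-17) = 42, t = -23 − 2·49 = -121  (check: 291·42 + 101·(-121) = 1)
The row with r = 1 (the gcd) gives the Bezout coefficients s = 42, t = -121.
Result: 291 · (42) + 101 · (-121) = 1.

gcd(291, 101) = 1; s = 42, t = -121 (check: 291·42 + 101·(-121) = 1).


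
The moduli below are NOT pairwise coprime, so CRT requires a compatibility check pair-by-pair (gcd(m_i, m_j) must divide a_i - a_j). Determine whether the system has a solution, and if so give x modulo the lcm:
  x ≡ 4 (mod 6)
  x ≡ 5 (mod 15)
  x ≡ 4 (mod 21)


Moduli 6, 15, 21 are not pairwise coprime, so CRT works modulo lcm(m_i) when all pairwise compatibility conditions hold.
Pairwise compatibility: gcd(m_i, m_j) must divide a_i - a_j for every pair.
Merge one congruence at a time:
  Start: x ≡ 4 (mod 6).
  Combine with x ≡ 5 (mod 15): gcd(6, 15) = 3, and 5 - 4 = 1 is NOT divisible by 3.
    ⇒ system is inconsistent (no integer solution).

No solution (the system is inconsistent).


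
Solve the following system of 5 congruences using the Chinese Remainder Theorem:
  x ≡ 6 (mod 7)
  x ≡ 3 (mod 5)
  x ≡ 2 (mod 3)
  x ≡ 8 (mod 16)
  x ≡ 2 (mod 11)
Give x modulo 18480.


Product of moduli M = 7 · 5 · 3 · 16 · 11 = 18480.
Merge one congruence at a time:
  Start: x ≡ 6 (mod 7).
  Combine with x ≡ 3 (mod 5); new modulus lcm = 35.
    Write x = 6 + 7·t and substitute into x ≡ 3 (mod 5): 7·t ≡ 3 − 6 = -3 (mod 5).
    Reduce coefficients mod 5: 2·t ≡ 2 (mod 5).
    The inverse of 2 mod 5 is 3 (since 2·3 = 6 = 1·5 + 1), so t ≡ 3·2 = 6 ≡ 1 (mod 5).
    Then x = 6 + 7·1 = 13, valid modulo lcm(7, 5) = 35: x ≡ 13 (mod 35).
  Combine with x ≡ 2 (mod 3); new modulus lcm = 105.
    Write x = 13 + 35·t and substitute into x ≡ 2 (mod 3): 35·t ≡ 2 − 13 = -11 (mod 3).
    Reduce coefficients mod 3: 2·t ≡ 1 (mod 3).
    The inverse of 2 mod 3 is 2 (since 2·2 = 4 = 1·3 + 1), so t ≡ 2·1 = 2 ≡ 2 (mod 3).
    Then x = 13 + 35·2 = 83, valid modulo lcm(35, 3) = 105: x ≡ 83 (mod 105).
  Combine with x ≡ 8 (mod 16); new modulus lcm = 1680.
    Write x = 83 + 105·t and substitute into x ≡ 8 (mod 16): 105·t ≡ 8 − 83 = -75 (mod 16).
    Reduce coefficients mod 16: 9·t ≡ 5 (mod 16).
    The inverse of 9 mod 16 is 9 (since 9·9 = 81 = 5·16 + 1), so t ≡ 9·5 = 45 ≡ 13 (mod 16).
    Then x = 83 + 105·13 = 1448, valid modulo lcm(105, 16) = 1680: x ≡ 1448 (mod 1680).
  Combine with x ≡ 2 (mod 11); new modulus lcm = 18480.
    Write x = 1448 + 1680·t and substitute into x ≡ 2 (mod 11): 1680·t ≡ 2 − 1448 = -1446 (mod 11).
    Reduce coefficients mod 11: 8·t ≡ 6 (mod 11).
    The inverse of 8 mod 11 is 7 (since 8·7 = 56 = 5·11 + 1), so t ≡ 7·6 = 42 ≡ 9 (mod 11).
    Then x = 1448 + 1680·9 = 16568, valid modulo lcm(1680, 11) = 18480: x ≡ 16568 (mod 18480).
Verify against each original: 16568 mod 7 = 6, 16568 mod 5 = 3, 16568 mod 3 = 2, 16568 mod 16 = 8, 16568 mod 11 = 2.

x ≡ 16568 (mod 18480).


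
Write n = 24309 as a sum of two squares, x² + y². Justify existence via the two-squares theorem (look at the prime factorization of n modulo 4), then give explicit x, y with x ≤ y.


Step 1: Factor n = 24309 = 3^2 · 37 · 73.
Step 2: Check the mod-4 condition on each prime factor: 3 ≡ 3 (mod 4), exponent 2 (must be even); 37 ≡ 1 (mod 4), exponent 1; 73 ≡ 1 (mod 4), exponent 1.
All primes ≡ 3 (mod 4) appear to even exponent (or don't appear), so by the two-squares theorem n IS expressible as a sum of two squares.
Step 3: Build a representation. Group n = k² · m with k = 3 and m = 37 · 73 = 2701 (a product of primes ≡ 1 (mod 4)); a representation of m scales to one of n via (k·x)² + (k·y)² = k²(x² + y²). Each prime p ≡ 1 (mod 4) is itself a sum of two squares; find a² by testing p − a² for a perfect square:
  37: 37 − 1² = 36 = 6² ⇒ 37 = 1² + 6².
  73: 73 − 1² = 72, 73 − 2² = 69, 73 − 3² = 64 = 8² ⇒ 73 = 3² + 8².
  Combine using the Brahmagupta–Fibonacci identity (a² + b²)(c² + d²) = (ac − bd)² + (ad + bc)² = (ac + bd)² + (ad − bc)²:
  37 · 73 = 2701: from (1² + 6²)(3² + 8²), take (1·3 − 6·8, 1·8 + 6·3) = (3 − 48, 8 + 18) = (-45, 26); dropping signs (only squares matter) gives (45, 26); check 45² + 26² = 2025 + 676 = 2701 ✓.
  Scale by k = 3: (3·45, 3·26) = (135, 78).
Step 4: Order so x ≤ y and verify: 78² + 135² = 6084 + 18225 = 24309 = n. ✓

n = 24309 = 78² + 135² (one valid representation with x ≤ y).


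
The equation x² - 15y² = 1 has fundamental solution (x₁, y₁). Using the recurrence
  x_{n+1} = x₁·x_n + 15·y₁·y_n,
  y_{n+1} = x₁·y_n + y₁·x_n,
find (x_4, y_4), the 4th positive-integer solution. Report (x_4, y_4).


Step 1: Find the fundamental solution (x₁, y₁) of x² - 15y² = 1.
  Expand √15 as a continued fraction. a₀ = ⌊√15⌋ = 3; iterate m_{k+1} = d_k·a_k − m_k, d_{k+1} = (15 − m_{k+1}²)/d_k, a_{k+1} = ⌊(a₀ + m_{k+1})/d_{k+1}⌋ (starting m₀ = 0, d₀ = 1), with convergents p_k = a_k·p_{k-1} + p_{k-2}, q_k = a_k·q_{k-1} + q_{k-2} (p₋₁ = 1, q₋₁ = 0):
  k = 0: a₀ = 3; p₀/q₀ = 3/1; p₀² − 15·q₀² = 9 − 15 = -6.
  k = 1: m = 3, d = 6, a = ⌊(3 + 3)/6⌋ = 1; p/q = (1·3 + 1)/(1·1 + 0) = 4/1; p² − 15·q² = 16 − 15 = 1.
  The first convergent with p² − 15·q² = 1 gives the fundamental solution (x₁, y₁) = (4, 1).
Step 2: Apply the recurrence (x_{n+1}, y_{n+1}) = (x₁x_n + 15y₁y_n, x₁y_n + y₁x_n) repeatedly.
  From (x_1, y_1) = (4, 1): x_2 = 4·4 + 15·1·1 = 31; y_2 = 4·1 + 1·4 = 8.
  From (x_2, y_2) = (31, 8): x_3 = 4·31 + 15·1·8 = 244; y_3 = 4·8 + 1·31 = 63.
  From (x_3, y_3) = (244, 63): x_4 = 4·244 + 15·1·63 = 1921; y_4 = 4·63 + 1·244 = 496.
Step 3: Verify x_4² - 15·y_4² = 3690241 - 3690240 = 1 (should be 1). ✓

(x_1, y_1) = (4, 1); (x_4, y_4) = (1921, 496).


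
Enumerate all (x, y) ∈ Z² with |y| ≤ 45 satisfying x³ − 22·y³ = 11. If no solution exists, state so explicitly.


The equation is x³ - 22y³ = 11. For fixed y, x³ = 22·y³ + 11, so a solution requires the RHS to be a perfect cube.
Strategy: iterate y from -45 to 45, compute RHS = 22·y³ + 11, and check whether it is a (positive or negative) perfect cube.
Check small values of y:
  y = 0: RHS = 11 is not a perfect cube.
  y = 1: RHS = 33 is not a perfect cube.
  y = -1: RHS = -11 is not a perfect cube.
  y = 2: RHS = 187 is not a perfect cube.
  y = -2: RHS = -165 is not a perfect cube.
  y = 3: RHS = 605 is not a perfect cube.
  y = -3: RHS = -583 is not a perfect cube.
Continuing the search up to |y| = 45 finds no solutions either.
No (x, y) in the scanned range satisfies the equation.

No integer solutions with |y| ≤ 45.


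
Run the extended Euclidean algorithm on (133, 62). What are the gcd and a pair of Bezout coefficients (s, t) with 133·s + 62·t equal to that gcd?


Euclidean algorithm on (133, 62) — divide until remainder is 0:
  133 = 2 · 62 + 9
  62 = 6 · 9 + 8
  9 = 1 · 8 + 1
  8 = 8 · 1 + 0
gcd(133, 62) = 1.
Track Bezout coefficients alongside the remainders: start with r₀ = 133 = a·1 + b·0 (s = 1, t = 0) and r₁ = 62 = a·0 + b·1 (s = 0, t = 1); each new remainder r_{k+1} = r_{k-1} − q_k·r_k inherits s_{k+1} = s_{k-1} − q_k·s_k, t_{k+1} = t_{k-1} − q_k·t_k, so r_k = a·s_k + b·t_k at every step:
  q = 2: r = 9, s = 1 − 2·0 = 1, t = 0 − 2·1 = -2  (check: 133·1 + 62·(-2) = 9)
  q = 6: r = 8, s = 0 − 6·1 = -6, t = 1 − 6·(-2) = 13  (check: 133·(-6) + 62·13 = 8)
  q = 1: r = 1, s = 1 − 1·(-6) = 7, t = -2 − 1·13 = -15  (check: 133·7 + 62·(-15) = 1)
The row with r = 1 (the gcd) gives the Bezout coefficients s = 7, t = -15.
Result: 133 · (7) + 62 · (-15) = 1.

gcd(133, 62) = 1; s = 7, t = -15 (check: 133·7 + 62·(-15) = 1).


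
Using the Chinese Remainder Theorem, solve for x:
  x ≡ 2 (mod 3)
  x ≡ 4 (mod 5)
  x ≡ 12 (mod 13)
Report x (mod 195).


Moduli 3, 5, 13 are pairwise coprime; by CRT there is a unique solution modulo M = 3 · 5 · 13 = 195.
Solve pairwise, accumulating the modulus:
  Start with x ≡ 2 (mod 3).
  Combine with x ≡ 4 (mod 5): since gcd(3, 5) = 1, we get a unique residue mod 15.
    Write x = 2 + 3·t and substitute into x ≡ 4 (mod 5): 3·t ≡ 4 − 2 = 2 (mod 5).
    The inverse of 3 mod 5 is 2 (since 3·2 = 6 = 1·5 + 1), so t ≡ 2·2 = 4 ≡ 4 (mod 5).
    Then x = 2 + 3·4 = 14, valid modulo lcm(3, 5) = 15: x ≡ 14 (mod 15).
  Combine with x ≡ 12 (mod 13): since gcd(15, 13) = 1, we get a unique residue mod 195.
    Write x = 14 + 15·t and substitute into x ≡ 12 (mod 13): 15·t ≡ 12 − 14 = -2 (mod 13).
    Reduce coefficients mod 13: 2·t ≡ 11 (mod 13).
    The inverse of 2 mod 13 is 7 (since 2·7 = 14 = 1·13 + 1), so t ≡ 7·11 = 77 ≡ 12 (mod 13).
    Then x = 14 + 15·12 = 194, valid modulo lcm(15, 13) = 195: x ≡ 194 (mod 195).
Verify: 194 mod 3 = 2 ✓, 194 mod 5 = 4 ✓, 194 mod 13 = 12 ✓.

x ≡ 194 (mod 195).


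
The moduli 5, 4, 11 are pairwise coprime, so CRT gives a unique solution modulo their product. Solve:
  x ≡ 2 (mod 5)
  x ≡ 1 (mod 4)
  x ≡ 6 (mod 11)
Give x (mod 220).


Moduli 5, 4, 11 are pairwise coprime; by CRT there is a unique solution modulo M = 5 · 4 · 11 = 220.
Solve pairwise, accumulating the modulus:
  Start with x ≡ 2 (mod 5).
  Combine with x ≡ 1 (mod 4): since gcd(5, 4) = 1, we get a unique residue mod 20.
    Write x = 2 + 5·t and substitute into x ≡ 1 (mod 4): 5·t ≡ 1 − 2 = -1 (mod 4).
    Reduce coefficients mod 4: 1·t ≡ 3 (mod 4).
    So t ≡ 3 (mod 4).
    Then x = 2 + 5·3 = 17, valid modulo lcm(5, 4) = 20: x ≡ 17 (mod 20).
  Combine with x ≡ 6 (mod 11): since gcd(20, 11) = 1, we get a unique residue mod 220.
    Write x = 17 + 20·t and substitute into x ≡ 6 (mod 11): 20·t ≡ 6 − 17 = -11 (mod 11).
    Reduce coefficients mod 11: 9·t ≡ 0 (mod 11).
    The inverse of 9 mod 11 is 5 (since 9·5 = 45 = 4·11 + 1), so t ≡ 5·0 = 0 ≡ 0 (mod 11).
    Then x = 17 + 20·0 = 17, valid modulo lcm(20, 11) = 220: x ≡ 17 (mod 220).
Verify: 17 mod 5 = 2 ✓, 17 mod 4 = 1 ✓, 17 mod 11 = 6 ✓.

x ≡ 17 (mod 220).


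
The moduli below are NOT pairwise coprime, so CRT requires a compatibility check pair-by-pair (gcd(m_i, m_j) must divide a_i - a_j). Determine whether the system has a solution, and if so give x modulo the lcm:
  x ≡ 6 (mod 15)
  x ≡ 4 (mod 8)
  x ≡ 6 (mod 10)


Moduli 15, 8, 10 are not pairwise coprime, so CRT works modulo lcm(m_i) when all pairwise compatibility conditions hold.
Pairwise compatibility: gcd(m_i, m_j) must divide a_i - a_j for every pair.
Merge one congruence at a time:
  Start: x ≡ 6 (mod 15).
  Combine with x ≡ 4 (mod 8): gcd(15, 8) = 1; 4 - 6 = -2, which IS divisible by 1, so compatible.
    Write x = 6 + 15·t and substitute into x ≡ 4 (mod 8): 15·t ≡ 4 − 6 = -2 (mod 8).
    Reduce coefficients mod 8: 7·t ≡ 6 (mod 8).
    The inverse of 7 mod 8 is 7 (since 7·7 = 49 = 6·8 + 1), so t ≡ 7·6 = 42 ≡ 2 (mod 8).
    Then x = 6 + 15·2 = 36, valid modulo lcm(15, 8) = 120: x ≡ 36 (mod 120).
  Combine with x ≡ 6 (mod 10): gcd(120, 10) = 10; 6 - 36 = -30, which IS divisible by 10, so compatible.
    Write x = 36 + 120·t and substitute into x ≡ 6 (mod 10): 120·t ≡ 6 − 36 = -30 (mod 10).
    Divide the congruence (and modulus) by g = 10: 12·t ≡ -3 (mod 1).
    Modulo 1 every t works; take t = 0.
    Then x = 36 + 120·0 = 36, valid modulo lcm(120, 10) = 120: x ≡ 36 (mod 120).
Verify: 36 mod 15 = 6, 36 mod 8 = 4, 36 mod 10 = 6.

x ≡ 36 (mod 120).


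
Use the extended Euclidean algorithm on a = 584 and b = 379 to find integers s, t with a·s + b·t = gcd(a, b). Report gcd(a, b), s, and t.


Euclidean algorithm on (584, 379) — divide until remainder is 0:
  584 = 1 · 379 + 205
  379 = 1 · 205 + 174
  205 = 1 · 174 + 31
  174 = 5 · 31 + 19
  31 = 1 · 19 + 12
  19 = 1 · 12 + 7
  12 = 1 · 7 + 5
  7 = 1 · 5 + 2
  5 = 2 · 2 + 1
  2 = 2 · 1 + 0
gcd(584, 379) = 1.
Track Bezout coefficients alongside the remainders: start with r₀ = 584 = a·1 + b·0 (s = 1, t = 0) and r₁ = 379 = a·0 + b·1 (s = 0, t = 1); each new remainder r_{k+1} = r_{k-1} − q_k·r_k inherits s_{k+1} = s_{k-1} − q_k·s_k, t_{k+1} = t_{k-1} − q_k·t_k, so r_k = a·s_k + b·t_k at every step:
  q = 1: r = 205, s = 1 − 1·0 = 1, t = 0 − 1·1 = -1  (check: 584·1 + 379·(-1) = 205)
  q = 1: r = 174, s = 0 − 1·1 = -1, t = 1 − 1·(-1) = 2  (check: 584·(-1) + 379·2 = 174)
  q = 1: r = 31, s = 1 − 1·(-1) = 2, t = -1 − 1·2 = -3  (check: 584·2 + 379·(-3) = 31)
  q = 5: r = 19, s = -1 − 5·2 = -11, t = 2 − 5·(-3) = 17  (check: 584·(-11) + 379·17 = 19)
  q = 1: r = 12, s = 2 − 1·(-11) = 13, t = -3 − 1·17 = -20  (check: 584·13 + 379·(-20) = 12)
  q = 1: r = 7, s = -11 − 1·13 = -24, t = 17 − 1·(-20) = 37  (check: 584·(-24) + 379·37 = 7)
  q = 1: r = 5, s = 13 − 1·(-24) = 37, t = -20 − 1·37 = -57  (check: 584·37 + 379·(-57) = 5)
  q = 1: r = 2, s = -24 − 1·37 = -61, t = 37 − 1·(-57) = 94  (check: 584·(-61) + 379·94 = 2)
  q = 2: r = 1, s = 37 − 2·(-61) = 159, t = -57 − 2·94 = -245  (check: 584·159 + 379·(-245) = 1)
The row with r = 1 (the gcd) gives the Bezout coefficients s = 159, t = -245.
Result: 584 · (159) + 379 · (-245) = 1.

gcd(584, 379) = 1; s = 159, t = -245 (check: 584·159 + 379·(-245) = 1).


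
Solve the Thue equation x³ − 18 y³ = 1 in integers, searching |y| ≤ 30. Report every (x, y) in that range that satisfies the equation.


The equation is x³ - 18y³ = 1. For fixed y, x³ = 18·y³ + 1, so a solution requires the RHS to be a perfect cube.
Strategy: iterate y from -30 to 30, compute RHS = 18·y³ + 1, and check whether it is a (positive or negative) perfect cube.
Check small values of y:
  y = 0: RHS = 1 = (1)³ ⇒ x = 1 works.
  y = 1: RHS = 19 is not a perfect cube.
  y = -1: RHS = -17 is not a perfect cube.
  y = 2: RHS = 145 is not a perfect cube.
  y = -2: RHS = -143 is not a perfect cube.
  y = 3: RHS = 487 is not a perfect cube.
  y = -3: RHS = -485 is not a perfect cube.
Continuing the search up to |y| = 30 finds no further solutions beyond those listed.
Collected solutions: (1, 0).

Solutions (with |y| ≤ 30): (1, 0).


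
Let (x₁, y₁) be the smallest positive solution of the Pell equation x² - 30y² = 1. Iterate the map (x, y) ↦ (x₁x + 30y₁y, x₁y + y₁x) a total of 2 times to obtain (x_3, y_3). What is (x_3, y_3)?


Step 1: Find the fundamental solution (x₁, y₁) of x² - 30y² = 1.
  Expand √30 as a continued fraction. a₀ = ⌊√30⌋ = 5; iterate m_{k+1} = d_k·a_k − m_k, d_{k+1} = (30 − m_{k+1}²)/d_k, a_{k+1} = ⌊(a₀ + m_{k+1})/d_{k+1}⌋ (starting m₀ = 0, d₀ = 1), with convergents p_k = a_k·p_{k-1} + p_{k-2}, q_k = a_k·q_{k-1} + q_{k-2} (p₋₁ = 1, q₋₁ = 0):
  k = 0: a₀ = 5; p₀/q₀ = 5/1; p₀² − 30·q₀² = 25 − 30 = -5.
  k = 1: m = 5, d = 5, a = ⌊(5 + 5)/5⌋ = 2; p/q = (2·5 + 1)/(2·1 + 0) = 11/2; p² − 30·q² = 121 − 120 = 1.
  The first convergent with p² − 30·q² = 1 gives the fundamental solution (x₁, y₁) = (11, 2).
Step 2: Apply the recurrence (x_{n+1}, y_{n+1}) = (x₁x_n + 30y₁y_n, x₁y_n + y₁x_n) repeatedly.
  From (x_1, y_1) = (11, 2): x_2 = 11·11 + 30·2·2 = 241; y_2 = 11·2 + 2·11 = 44.
  From (x_2, y_2) = (241, 44): x_3 = 11·241 + 30·2·44 = 5291; y_3 = 11·44 + 2·241 = 966.
Step 3: Verify x_3² - 30·y_3² = 27994681 - 27994680 = 1 (should be 1). ✓

(x_1, y_1) = (11, 2); (x_3, y_3) = (5291, 966).


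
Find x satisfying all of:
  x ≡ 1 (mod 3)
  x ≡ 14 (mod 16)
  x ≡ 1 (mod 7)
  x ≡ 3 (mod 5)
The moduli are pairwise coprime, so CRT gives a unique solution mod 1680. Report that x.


Product of moduli M = 3 · 16 · 7 · 5 = 1680.
Merge one congruence at a time:
  Start: x ≡ 1 (mod 3).
  Combine with x ≡ 14 (mod 16); new modulus lcm = 48.
    Write x = 1 + 3·t and substitute into x ≡ 14 (mod 16): 3·t ≡ 14 − 1 = 13 (mod 16).
    The inverse of 3 mod 16 is 11 (since 3·11 = 33 = 2·16 + 1), so t ≡ 11·13 = 143 ≡ 15 (mod 16).
    Then x = 1 + 3·15 = 46, valid modulo lcm(3, 16) = 48: x ≡ 46 (mod 48).
  Combine with x ≡ 1 (mod 7); new modulus lcm = 336.
    Write x = 46 + 48·t and substitute into x ≡ 1 (mod 7): 48·t ≡ 1 − 46 = -45 (mod 7).
    Reduce coefficients mod 7: 6·t ≡ 4 (mod 7).
    The inverse of 6 mod 7 is 6 (since 6·6 = 36 = 5·7 + 1), so t ≡ 6·4 = 24 ≡ 3 (mod 7).
    Then x = 46 + 48·3 = 190, valid modulo lcm(48, 7) = 336: x ≡ 190 (mod 336).
  Combine with x ≡ 3 (mod 5); new modulus lcm = 1680.
    Write x = 190 + 336·t and substitute into x ≡ 3 (mod 5): 336·t ≡ 3 − 190 = -187 (mod 5).
    Reduce coefficients mod 5: 1·t ≡ 3 (mod 5).
    So t ≡ 3 (mod 5).
    Then x = 190 + 336·3 = 1198, valid modulo lcm(336, 5) = 1680: x ≡ 1198 (mod 1680).
Verify against each original: 1198 mod 3 = 1, 1198 mod 16 = 14, 1198 mod 7 = 1, 1198 mod 5 = 3.

x ≡ 1198 (mod 1680).


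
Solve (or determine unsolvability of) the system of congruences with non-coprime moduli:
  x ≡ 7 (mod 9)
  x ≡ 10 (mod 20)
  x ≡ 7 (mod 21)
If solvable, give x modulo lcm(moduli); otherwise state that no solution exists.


Moduli 9, 20, 21 are not pairwise coprime, so CRT works modulo lcm(m_i) when all pairwise compatibility conditions hold.
Pairwise compatibility: gcd(m_i, m_j) must divide a_i - a_j for every pair.
Merge one congruence at a time:
  Start: x ≡ 7 (mod 9).
  Combine with x ≡ 10 (mod 20): gcd(9, 20) = 1; 10 - 7 = 3, which IS divisible by 1, so compatible.
    Write x = 7 + 9·t and substitute into x ≡ 10 (mod 20): 9·t ≡ 10 − 7 = 3 (mod 20).
    The inverse of 9 mod 20 is 9 (since 9·9 = 81 = 4·20 + 1), so t ≡ 9·3 = 27 ≡ 7 (mod 20).
    Then x = 7 + 9·7 = 70, valid modulo lcm(9, 20) = 180: x ≡ 70 (mod 180).
  Combine with x ≡ 7 (mod 21): gcd(180, 21) = 3; 7 - 70 = -63, which IS divisible by 3, so compatible.
    Write x = 70 + 180·t and substitute into x ≡ 7 (mod 21): 180·t ≡ 7 − 70 = -63 (mod 21).
    Divide the congruence (and modulus) by g = 3: 60·t ≡ -21 (mod 7).
    Reduce coefficients mod 7: 4·t ≡ 0 (mod 7).
    The inverse of 4 mod 7 is 2 (since 4·2 = 8 = 1·7 + 1), so t ≡ 2·0 = 0 ≡ 0 (mod 7).
    Then x = 70 + 180·0 = 70, valid modulo lcm(180, 21) = 1260: x ≡ 70 (mod 1260).
Verify: 70 mod 9 = 7, 70 mod 20 = 10, 70 mod 21 = 7.

x ≡ 70 (mod 1260).


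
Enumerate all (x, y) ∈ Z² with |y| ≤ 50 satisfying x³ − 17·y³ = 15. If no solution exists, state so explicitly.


The equation is x³ - 17y³ = 15. For fixed y, x³ = 17·y³ + 15, so a solution requires the RHS to be a perfect cube.
Strategy: iterate y from -50 to 50, compute RHS = 17·y³ + 15, and check whether it is a (positive or negative) perfect cube.
Check small values of y:
  y = 0: RHS = 15 is not a perfect cube.
  y = 1: RHS = 32 is not a perfect cube.
  y = -1: RHS = -2 is not a perfect cube.
  y = 2: RHS = 151 is not a perfect cube.
  y = -2: RHS = -121 is not a perfect cube.
  y = 3: RHS = 474 is not a perfect cube.
  y = -3: RHS = -444 is not a perfect cube.
Continuing the search up to |y| = 50 finds no solutions either.
No (x, y) in the scanned range satisfies the equation.

No integer solutions with |y| ≤ 50.


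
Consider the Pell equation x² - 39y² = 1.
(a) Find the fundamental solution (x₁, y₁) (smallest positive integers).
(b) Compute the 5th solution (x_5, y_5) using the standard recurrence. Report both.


Step 1: Find the fundamental solution (x₁, y₁) of x² - 39y² = 1.
  Expand √39 as a continued fraction. a₀ = ⌊√39⌋ = 6; iterate m_{k+1} = d_k·a_k − m_k, d_{k+1} = (39 − m_{k+1}²)/d_k, a_{k+1} = ⌊(a₀ + m_{k+1})/d_{k+1}⌋ (starting m₀ = 0, d₀ = 1), with convergents p_k = a_k·p_{k-1} + p_{k-2}, q_k = a_k·q_{k-1} + q_{k-2} (p₋₁ = 1, q₋₁ = 0):
  k = 0: a₀ = 6; p₀/q₀ = 6/1; p₀² − 39·q₀² = 36 − 39 = -3.
  k = 1: m = 6, d = 3, a = ⌊(6 + 6)/3⌋ = 4; p/q = (4·6 + 1)/(4·1 + 0) = 25/4; p² − 39·q² = 625 − 624 = 1.
  The first convergent with p² − 39·q² = 1 gives the fundamental solution (x₁, y₁) = (25, 4).
Step 2: Apply the recurrence (x_{n+1}, y_{n+1}) = (x₁x_n + 39y₁y_n, x₁y_n + y₁x_n) repeatedly.
  From (x_1, y_1) = (25, 4): x_2 = 25·25 + 39·4·4 = 1249; y_2 = 25·4 + 4·25 = 200.
  From (x_2, y_2) = (1249, 200): x_3 = 25·1249 + 39·4·200 = 62425; y_3 = 25·200 + 4·1249 = 9996.
  From (x_3, y_3) = (62425, 9996): x_4 = 25·62425 + 39·4·9996 = 3120001; y_4 = 25·9996 + 4·62425 = 499600.
  From (x_4, y_4) = (3120001, 499600): x_5 = 25·3120001 + 39·4·499600 = 155937625; y_5 = 25·499600 + 4·3120001 = 24970004.
Step 3: Verify x_5² - 39·y_5² = 24316542890640625 - 24316542890640624 = 1 (should be 1). ✓

(x_1, y_1) = (25, 4); (x_5, y_5) = (155937625, 24970004).


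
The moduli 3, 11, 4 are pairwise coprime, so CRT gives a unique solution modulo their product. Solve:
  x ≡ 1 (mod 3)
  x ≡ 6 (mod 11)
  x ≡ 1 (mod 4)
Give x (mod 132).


Moduli 3, 11, 4 are pairwise coprime; by CRT there is a unique solution modulo M = 3 · 11 · 4 = 132.
Solve pairwise, accumulating the modulus:
  Start with x ≡ 1 (mod 3).
  Combine with x ≡ 6 (mod 11): since gcd(3, 11) = 1, we get a unique residue mod 33.
    Write x = 1 + 3·t and substitute into x ≡ 6 (mod 11): 3·t ≡ 6 − 1 = 5 (mod 11).
    The inverse of 3 mod 11 is 4 (since 3·4 = 12 = 1·11 + 1), so t ≡ 4·5 = 20 ≡ 9 (mod 11).
    Then x = 1 + 3·9 = 28, valid modulo lcm(3, 11) = 33: x ≡ 28 (mod 33).
  Combine with x ≡ 1 (mod 4): since gcd(33, 4) = 1, we get a unique residue mod 132.
    Write x = 28 + 33·t and substitute into x ≡ 1 (mod 4): 33·t ≡ 1 − 28 = -27 (mod 4).
    Reduce coefficients mod 4: 1·t ≡ 1 (mod 4).
    So t ≡ 1 (mod 4).
    Then x = 28 + 33·1 = 61, valid modulo lcm(33, 4) = 132: x ≡ 61 (mod 132).
Verify: 61 mod 3 = 1 ✓, 61 mod 11 = 6 ✓, 61 mod 4 = 1 ✓.

x ≡ 61 (mod 132).


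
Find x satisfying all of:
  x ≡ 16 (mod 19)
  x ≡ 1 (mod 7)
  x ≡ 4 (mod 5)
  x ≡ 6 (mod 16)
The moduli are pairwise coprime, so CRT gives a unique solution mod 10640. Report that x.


Product of moduli M = 19 · 7 · 5 · 16 = 10640.
Merge one congruence at a time:
  Start: x ≡ 16 (mod 19).
  Combine with x ≡ 1 (mod 7); new modulus lcm = 133.
    Write x = 16 + 19·t and substitute into x ≡ 1 (mod 7): 19·t ≡ 1 − 16 = -15 (mod 7).
    Reduce coefficients mod 7: 5·t ≡ 6 (mod 7).
    The inverse of 5 mod 7 is 3 (since 5·3 = 15 = 2·7 + 1), so t ≡ 3·6 = 18 ≡ 4 (mod 7).
    Then x = 16 + 19·4 = 92, valid modulo lcm(19, 7) = 133: x ≡ 92 (mod 133).
  Combine with x ≡ 4 (mod 5); new modulus lcm = 665.
    Write x = 92 + 133·t and substitute into x ≡ 4 (mod 5): 133·t ≡ 4 − 92 = -88 (mod 5).
    Reduce coefficients mod 5: 3·t ≡ 2 (mod 5).
    The inverse of 3 mod 5 is 2 (since 3·2 = 6 = 1·5 + 1), so t ≡ 2·2 = 4 ≡ 4 (mod 5).
    Then x = 92 + 133·4 = 624, valid modulo lcm(133, 5) = 665: x ≡ 624 (mod 665).
  Combine with x ≡ 6 (mod 16); new modulus lcm = 10640.
    Write x = 624 + 665·t and substitute into x ≡ 6 (mod 16): 665·t ≡ 6 − 624 = -618 (mod 16).
    Reduce coefficients mod 16: 9·t ≡ 6 (mod 16).
    The inverse of 9 mod 16 is 9 (since 9·9 = 81 = 5·16 + 1), so t ≡ 9·6 = 54 ≡ 6 (mod 16).
    Then x = 624 + 665·6 = 4614, valid modulo lcm(665, 16) = 10640: x ≡ 4614 (mod 10640).
Verify against each original: 4614 mod 19 = 16, 4614 mod 7 = 1, 4614 mod 5 = 4, 4614 mod 16 = 6.

x ≡ 4614 (mod 10640).


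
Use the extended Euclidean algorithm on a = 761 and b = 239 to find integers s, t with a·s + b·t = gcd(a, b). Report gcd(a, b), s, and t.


Euclidean algorithm on (761, 239) — divide until remainder is 0:
  761 = 3 · 239 + 44
  239 = 5 · 44 + 19
  44 = 2 · 19 + 6
  19 = 3 · 6 + 1
  6 = 6 · 1 + 0
gcd(761, 239) = 1.
Track Bezout coefficients alongside the remainders: start with r₀ = 761 = a·1 + b·0 (s = 1, t = 0) and r₁ = 239 = a·0 + b·1 (s = 0, t = 1); each new remainder r_{k+1} = r_{k-1} − q_k·r_k inherits s_{k+1} = s_{k-1} − q_k·s_k, t_{k+1} = t_{k-1} − q_k·t_k, so r_k = a·s_k + b·t_k at every step:
  q = 3: r = 44, s = 1 − 3·0 = 1, t = 0 − 3·1 = -3  (check: 761·1 + 239·(-3) = 44)
  q = 5: r = 19, s = 0 − 5·1 = -5, t = 1 − 5·(-3) = 16  (check: 761·(-5) + 239·16 = 19)
  q = 2: r = 6, s = 1 − 2·(-5) = 11, t = -3 − 2·16 = -35  (check: 761·11 + 239·(-35) = 6)
  q = 3: r = 1, s = -5 − 3·11 = -38, t = 16 − 3·(-35) = 121  (check: 761·(-38) + 239·121 = 1)
The row with r = 1 (the gcd) gives the Bezout coefficients s = -38, t = 121.
Result: 761 · (-38) + 239 · (121) = 1.

gcd(761, 239) = 1; s = -38, t = 121 (check: 761·(-38) + 239·121 = 1).


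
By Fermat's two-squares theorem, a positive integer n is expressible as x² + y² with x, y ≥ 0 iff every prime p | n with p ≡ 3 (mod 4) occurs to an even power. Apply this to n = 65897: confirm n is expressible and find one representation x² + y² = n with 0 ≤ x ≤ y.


Step 1: Factor n = 65897 = 13 · 37 · 137.
Step 2: Check the mod-4 condition on each prime factor: 13 ≡ 1 (mod 4), exponent 1; 37 ≡ 1 (mod 4), exponent 1; 137 ≡ 1 (mod 4), exponent 1.
All primes ≡ 3 (mod 4) appear to even exponent (or don't appear), so by the two-squares theorem n IS expressible as a sum of two squares.
Step 3: Build a representation. Here n = 13 · 37 · 137 is a product of primes ≡ 1 (mod 4). Each prime p ≡ 1 (mod 4) is itself a sum of two squares; find a² by testing p − a² for a perfect square:
  13: 13 − 1² = 12, 13 − 2² = 9 = 3² ⇒ 13 = 2² + 3².
  37: 37 − 1² = 36 = 6² ⇒ 37 = 1² + 6².
  137: 137 − 1² = 136, 137 − 2² = 133, 137 − 3² = 128, 137 − 4² = 121 = 11² ⇒ 137 = 4² + 11².
  Combine using the Brahmagupta–Fibonacci identity (a² + b²)(c² + d²) = (ac − bd)² + (ad + bc)² = (ac + bd)² + (ad − bc)²:
  13 · 37 = 481: from (2² + 3²)(1² + 6²), take (2·1 − 3·6, 2·6 + 3·1) = (2 − 18, 12 + 3) = (-16, 15); dropping signs (only squares matter) gives (16, 15); check 16² + 15² = 256 + 225 = 481 ✓.
  481 · 137 = 65897: from (16² + 15²)(4² + 11²), take (16·4 − 15·11, 16·11 + 15·4) = (64 − 165, 176 + 60) = (-101, 236); dropping signs (only squares matter) gives (101, 236); check 101² + 236² = 10201 + 55696 = 65897 ✓.
Step 4: Order so x ≤ y and verify: 101² + 236² = 10201 + 55696 = 65897 = n. ✓

n = 65897 = 101² + 236² (one valid representation with x ≤ y).


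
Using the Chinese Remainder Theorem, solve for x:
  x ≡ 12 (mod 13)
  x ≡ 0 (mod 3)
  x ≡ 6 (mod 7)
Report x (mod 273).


Moduli 13, 3, 7 are pairwise coprime; by CRT there is a unique solution modulo M = 13 · 3 · 7 = 273.
Solve pairwise, accumulating the modulus:
  Start with x ≡ 12 (mod 13).
  Combine with x ≡ 0 (mod 3): since gcd(13, 3) = 1, we get a unique residue mod 39.
    Write x = 12 + 13·t and substitute into x ≡ 0 (mod 3): 13·t ≡ 0 − 12 = -12 (mod 3).
    Reduce coefficients mod 3: 1·t ≡ 0 (mod 3).
    So t ≡ 0 (mod 3).
    Then x = 12 + 13·0 = 12, valid modulo lcm(13, 3) = 39: x ≡ 12 (mod 39).
  Combine with x ≡ 6 (mod 7): since gcd(39, 7) = 1, we get a unique residue mod 273.
    Write x = 12 + 39·t and substitute into x ≡ 6 (mod 7): 39·t ≡ 6 − 12 = -6 (mod 7).
    Reduce coefficients mod 7: 4·t ≡ 1 (mod 7).
    The inverse of 4 mod 7 is 2 (since 4·2 = 8 = 1·7 + 1), so t ≡ 2·1 = 2 ≡ 2 (mod 7).
    Then x = 12 + 39·2 = 90, valid modulo lcm(39, 7) = 273: x ≡ 90 (mod 273).
Verify: 90 mod 13 = 12 ✓, 90 mod 3 = 0 ✓, 90 mod 7 = 6 ✓.

x ≡ 90 (mod 273).


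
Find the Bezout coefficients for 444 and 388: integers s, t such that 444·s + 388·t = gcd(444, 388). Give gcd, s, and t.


Euclidean algorithm on (444, 388) — divide until remainder is 0:
  444 = 1 · 388 + 56
  388 = 6 · 56 + 52
  56 = 1 · 52 + 4
  52 = 13 · 4 + 0
gcd(444, 388) = 4.
Track Bezout coefficients alongside the remainders: start with r₀ = 444 = a·1 + b·0 (s = 1, t = 0) and r₁ = 388 = a·0 + b·1 (s = 0, t = 1); each new remainder r_{k+1} = r_{k-1} − q_k·r_k inherits s_{k+1} = s_{k-1} − q_k·s_k, t_{k+1} = t_{k-1} − q_k·t_k, so r_k = a·s_k + b·t_k at every step:
  q = 1: r = 56, s = 1 − 1·0 = 1, t = 0 − 1·1 = -1  (check: 444·1 + 388·(-1) = 56)
  q = 6: r = 52, s = 0 − 6·1 = -6, t = 1 − 6·(-1) = 7  (check: 444·(-6) + 388·7 = 52)
  q = 1: r = 4, s = 1 − 1·(-6) = 7, t = -1 − 1·7 = -8  (check: 444·7 + 388·(-8) = 4)
The row with r = 4 (the gcd) gives the Bezout coefficients s = 7, t = -8.
Result: 444 · (7) + 388 · (-8) = 4.

gcd(444, 388) = 4; s = 7, t = -8 (check: 444·7 + 388·(-8) = 4).


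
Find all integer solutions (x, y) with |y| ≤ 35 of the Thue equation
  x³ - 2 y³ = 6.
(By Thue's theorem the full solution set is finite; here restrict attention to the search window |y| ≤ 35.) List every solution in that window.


The equation is x³ - 2y³ = 6. For fixed y, x³ = 2·y³ + 6, so a solution requires the RHS to be a perfect cube.
Strategy: iterate y from -35 to 35, compute RHS = 2·y³ + 6, and check whether it is a (positive or negative) perfect cube.
Check small values of y:
  y = 0: RHS = 6 is not a perfect cube.
  y = 1: RHS = 8 = (2)³ ⇒ x = 2 works.
  y = -1: RHS = 4 is not a perfect cube.
  y = 2: RHS = 22 is not a perfect cube.
  y = -2: RHS = -10 is not a perfect cube.
  y = 3: RHS = 60 is not a perfect cube.
  y = -3: RHS = -48 is not a perfect cube.
Continuing the search up to |y| = 35 finds no further solutions beyond those listed.
Collected solutions: (2, 1).

Solutions (with |y| ≤ 35): (2, 1).


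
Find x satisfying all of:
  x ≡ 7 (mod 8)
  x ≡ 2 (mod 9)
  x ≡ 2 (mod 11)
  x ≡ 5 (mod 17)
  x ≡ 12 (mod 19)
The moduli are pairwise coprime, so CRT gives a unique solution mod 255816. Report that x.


Product of moduli M = 8 · 9 · 11 · 17 · 19 = 255816.
Merge one congruence at a time:
  Start: x ≡ 7 (mod 8).
  Combine with x ≡ 2 (mod 9); new modulus lcm = 72.
    Write x = 7 + 8·t and substitute into x ≡ 2 (mod 9): 8·t ≡ 2 − 7 = -5 (mod 9).
    Reduce coefficients mod 9: 8·t ≡ 4 (mod 9).
    The inverse of 8 mod 9 is 8 (since 8·8 = 64 = 7·9 + 1), so t ≡ 8·4 = 32 ≡ 5 (mod 9).
    Then x = 7 + 8·5 = 47, valid modulo lcm(8, 9) = 72: x ≡ 47 (mod 72).
  Combine with x ≡ 2 (mod 11); new modulus lcm = 792.
    Write x = 47 + 72·t and substitute into x ≡ 2 (mod 11): 72·t ≡ 2 − 47 = -45 (mod 11).
    Reduce coefficients mod 11: 6·t ≡ 10 (mod 11).
    The inverse of 6 mod 11 is 2 (since 6·2 = 12 = 1·11 + 1), so t ≡ 2·10 = 20 ≡ 9 (mod 11).
    Then x = 47 + 72·9 = 695, valid modulo lcm(72, 11) = 792: x ≡ 695 (mod 792).
  Combine with x ≡ 5 (mod 17); new modulus lcm = 13464.
    Write x = 695 + 792·t and substitute into x ≡ 5 (mod 17): 792·t ≡ 5 − 695 = -690 (mod 17).
    Reduce coefficients mod 17: 10·t ≡ 7 (mod 17).
    The inverse of 10 mod 17 is 12 (since 10·12 = 120 = 7·17 + 1), so t ≡ 12·7 = 84 ≡ 16 (mod 17).
    Then x = 695 + 792·16 = 13367, valid modulo lcm(792, 17) = 13464: x ≡ 13367 (mod 13464).
  Combine with x ≡ 12 (mod 19); new modulus lcm = 255816.
    Write x = 13367 + 13464·t and substitute into x ≡ 12 (mod 19): 13464·t ≡ 12 − 13367 = -13355 (mod 19).
    Reduce coefficients mod 19: 12·t ≡ 2 (mod 19).
    The inverse of 12 mod 19 is 8 (since 12·8 = 96 = 5·19 + 1), so t ≡ 8·2 = 16 ≡ 16 (mod 19).
    Then x = 13367 + 13464·16 = 228791, valid modulo lcm(13464, 19) = 255816: x ≡ 228791 (mod 255816).
Verify against each original: 228791 mod 8 = 7, 228791 mod 9 = 2, 228791 mod 11 = 2, 228791 mod 17 = 5, 228791 mod 19 = 12.

x ≡ 228791 (mod 255816).


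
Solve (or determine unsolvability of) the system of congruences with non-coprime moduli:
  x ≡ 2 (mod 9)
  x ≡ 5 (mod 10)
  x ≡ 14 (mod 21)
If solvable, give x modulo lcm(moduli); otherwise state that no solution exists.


Moduli 9, 10, 21 are not pairwise coprime, so CRT works modulo lcm(m_i) when all pairwise compatibility conditions hold.
Pairwise compatibility: gcd(m_i, m_j) must divide a_i - a_j for every pair.
Merge one congruence at a time:
  Start: x ≡ 2 (mod 9).
  Combine with x ≡ 5 (mod 10): gcd(9, 10) = 1; 5 - 2 = 3, which IS divisible by 1, so compatible.
    Write x = 2 + 9·t and substitute into x ≡ 5 (mod 10): 9·t ≡ 5 − 2 = 3 (mod 10).
    The inverse of 9 mod 10 is 9 (since 9·9 = 81 = 8·10 + 1), so t ≡ 9·3 = 27 ≡ 7 (mod 10).
    Then x = 2 + 9·7 = 65, valid modulo lcm(9, 10) = 90: x ≡ 65 (mod 90).
  Combine with x ≡ 14 (mod 21): gcd(90, 21) = 3; 14 - 65 = -51, which IS divisible by 3, so compatible.
    Write x = 65 + 90·t and substitute into x ≡ 14 (mod 21): 90·t ≡ 14 − 65 = -51 (mod 21).
    Divide the congruence (and modulus) by g = 3: 30·t ≡ -17 (mod 7).
    Reduce coefficients mod 7: 2·t ≡ 4 (mod 7).
    The inverse of 2 mod 7 is 4 (since 2·4 = 8 = 1·7 + 1), so t ≡ 4·4 = 16 ≡ 2 (mod 7).
    Then x = 65 + 90·2 = 245, valid modulo lcm(90, 21) = 630: x ≡ 245 (mod 630).
Verify: 245 mod 9 = 2, 245 mod 10 = 5, 245 mod 21 = 14.

x ≡ 245 (mod 630).


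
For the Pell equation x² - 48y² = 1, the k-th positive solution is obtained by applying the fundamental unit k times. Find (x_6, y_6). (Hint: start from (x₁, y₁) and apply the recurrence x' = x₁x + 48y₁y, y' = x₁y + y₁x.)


Step 1: Find the fundamental solution (x₁, y₁) of x² - 48y² = 1.
  Expand √48 as a continued fraction. a₀ = ⌊√48⌋ = 6; iterate m_{k+1} = d_k·a_k − m_k, d_{k+1} = (48 − m_{k+1}²)/d_k, a_{k+1} = ⌊(a₀ + m_{k+1})/d_{k+1}⌋ (starting m₀ = 0, d₀ = 1), with convergents p_k = a_k·p_{k-1} + p_{k-2}, q_k = a_k·q_{k-1} + q_{k-2} (p₋₁ = 1, q₋₁ = 0):
  k = 0: a₀ = 6; p₀/q₀ = 6/1; p₀² − 48·q₀² = 36 − 48 = -12.
  k = 1: m = 6, d = 12, a = ⌊(6 + 6)/12⌋ = 1; p/q = (1·6 + 1)/(1·1 + 0) = 7/1; p² − 48·q² = 49 − 48 = 1.
  The first convergent with p² − 48·q² = 1 gives the fundamental solution (x₁, y₁) = (7, 1).
Step 2: Apply the recurrence (x_{n+1}, y_{n+1}) = (x₁x_n + 48y₁y_n, x₁y_n + y₁x_n) repeatedly.
  From (x_1, y_1) = (7, 1): x_2 = 7·7 + 48·1·1 = 97; y_2 = 7·1 + 1·7 = 14.
  From (x_2, y_2) = (97, 14): x_3 = 7·97 + 48·1·14 = 1351; y_3 = 7·14 + 1·97 = 195.
  From (x_3, y_3) = (1351, 195): x_4 = 7·1351 + 48·1·195 = 18817; y_4 = 7·195 + 1·1351 = 2716.
  From (x_4, y_4) = (18817, 2716): x_5 = 7·18817 + 48·1·2716 = 262087; y_5 = 7·2716 + 1·18817 = 37829.
  From (x_5, y_5) = (262087, 37829): x_6 = 7·262087 + 48·1·37829 = 3650401; y_6 = 7·37829 + 1·262087 = 526890.
Step 3: Verify x_6² - 48·y_6² = 13325427460801 - 13325427460800 = 1 (should be 1). ✓

(x_1, y_1) = (7, 1); (x_6, y_6) = (3650401, 526890).


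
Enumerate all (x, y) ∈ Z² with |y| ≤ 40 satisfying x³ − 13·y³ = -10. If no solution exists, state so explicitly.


The equation is x³ - 13y³ = -10. For fixed y, x³ = 13·y³ − 10, so a solution requires the RHS to be a perfect cube.
Strategy: iterate y from -40 to 40, compute RHS = 13·y³ − 10, and check whether it is a (positive or negative) perfect cube.
Check small values of y:
  y = 0: RHS = -10 is not a perfect cube.
  y = 1: RHS = 3 is not a perfect cube.
  y = -1: RHS = -23 is not a perfect cube.
  y = 2: RHS = 94 is not a perfect cube.
  y = -2: RHS = -114 is not a perfect cube.
  y = 3: RHS = 341 is not a perfect cube.
  y = -3: RHS = -361 is not a perfect cube.
Continuing the search up to |y| = 40 finds no solutions either.
No (x, y) in the scanned range satisfies the equation.

No integer solutions with |y| ≤ 40.


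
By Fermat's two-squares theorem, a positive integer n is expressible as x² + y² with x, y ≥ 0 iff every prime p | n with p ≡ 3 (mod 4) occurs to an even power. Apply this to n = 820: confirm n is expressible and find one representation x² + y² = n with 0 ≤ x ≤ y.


Step 1: Factor n = 820 = 2^2 · 5 · 41.
Step 2: Check the mod-4 condition on each prime factor: 2 = 2 (special); 5 ≡ 1 (mod 4), exponent 1; 41 ≡ 1 (mod 4), exponent 1.
All primes ≡ 3 (mod 4) appear to even exponent (or don't appear), so by the two-squares theorem n IS expressible as a sum of two squares.
Step 3: Build a representation. Group n = k² · m with k = 2 and m = 5 · 41 = 205 (a product of primes ≡ 1 (mod 4)); a representation of m scales to one of n via (k·x)² + (k·y)² = k²(x² + y²). Each prime p ≡ 1 (mod 4) is itself a sum of two squares; find a² by testing p − a² for a perfect square:
  5: 5 − 1² = 4 = 2² ⇒ 5 = 1² + 2².
  41: 41 − 1² = 40, 41 − 2² = 37, 41 − 3² = 32, 41 − 4² = 25 = 5² ⇒ 41 = 4² + 5².
  Combine using the Brahmagupta–Fibonacci identity (a² + b²)(c² + d²) = (ac − bd)² + (ad + bc)² = (ac + bd)² + (ad − bc)²:
  5 · 41 = 205: from (1² + 2²)(4² + 5²), take (1·4 − 2·5, 1·5 + 2·4) = (4 − 10, 5 + 8) = (-6, 13); dropping signs (only squares matter) gives (6, 13); check 6² + 13² = 36 + 169 = 205 ✓.
  Scale by k = 2: (2·6, 2·13) = (12, 26).
Step 4: Order so x ≤ y and verify: 12² + 26² = 144 + 676 = 820 = n. ✓

n = 820 = 12² + 26² (one valid representation with x ≤ y).
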